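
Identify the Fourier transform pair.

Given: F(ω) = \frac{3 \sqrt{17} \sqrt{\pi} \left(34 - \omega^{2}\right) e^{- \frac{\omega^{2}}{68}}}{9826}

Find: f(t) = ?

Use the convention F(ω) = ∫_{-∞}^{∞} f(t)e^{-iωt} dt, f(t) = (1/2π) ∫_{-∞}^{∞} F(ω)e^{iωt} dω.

f(t) = 6 t^{2} e^{- 17 t^{2}}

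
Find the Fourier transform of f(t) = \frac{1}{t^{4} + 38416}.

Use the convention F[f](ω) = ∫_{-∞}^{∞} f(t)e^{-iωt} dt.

F(ω) = \frac{\pi e^{- 7 \sqrt{2} \left|{\omega}\right|} \sin{\left(7 \sqrt{2} \left|{\omega}\right| + \frac{\pi}{4} \right)}}{2744}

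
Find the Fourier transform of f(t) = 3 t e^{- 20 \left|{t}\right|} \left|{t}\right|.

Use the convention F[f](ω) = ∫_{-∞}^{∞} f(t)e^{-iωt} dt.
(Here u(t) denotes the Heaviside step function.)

F(ω) = \frac{12 i \omega \left(\omega^{2} - 1200\right)}{\left(\omega^{2} + 400\right)^{3}}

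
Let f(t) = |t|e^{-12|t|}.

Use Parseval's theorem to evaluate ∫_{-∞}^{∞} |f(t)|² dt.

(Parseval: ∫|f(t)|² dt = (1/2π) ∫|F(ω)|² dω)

∫|f(t)|² dt = \frac{1}{3456}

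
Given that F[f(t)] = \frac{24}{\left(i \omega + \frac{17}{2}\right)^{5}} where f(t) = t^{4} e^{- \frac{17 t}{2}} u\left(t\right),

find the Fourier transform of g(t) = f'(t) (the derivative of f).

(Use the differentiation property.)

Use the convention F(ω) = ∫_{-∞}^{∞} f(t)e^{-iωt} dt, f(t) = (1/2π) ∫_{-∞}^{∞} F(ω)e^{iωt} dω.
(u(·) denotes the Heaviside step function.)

F[g](ω) = \frac{768 i \omega}{\left(2 i \omega + 17\right)^{5}}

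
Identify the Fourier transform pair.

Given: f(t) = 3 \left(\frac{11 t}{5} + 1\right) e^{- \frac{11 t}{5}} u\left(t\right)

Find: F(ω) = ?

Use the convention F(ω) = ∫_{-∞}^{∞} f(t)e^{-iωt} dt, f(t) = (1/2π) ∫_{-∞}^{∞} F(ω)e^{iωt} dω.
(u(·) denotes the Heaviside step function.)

F(ω) = \frac{15 \left(- 5 i \omega - 22\right)}{25 \omega^{2} - 110 i \omega - 121}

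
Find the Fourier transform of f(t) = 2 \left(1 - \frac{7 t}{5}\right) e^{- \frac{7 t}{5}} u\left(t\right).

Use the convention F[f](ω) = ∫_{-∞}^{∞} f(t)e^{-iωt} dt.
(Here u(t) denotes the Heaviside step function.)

F(ω) = \frac{50 i \omega}{- 25 \omega^{2} + 70 i \omega + 49}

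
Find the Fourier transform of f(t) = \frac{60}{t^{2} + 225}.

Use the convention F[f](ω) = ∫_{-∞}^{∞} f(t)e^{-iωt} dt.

F(ω) = 4 \pi e^{- 15 \left|{\omega}\right|}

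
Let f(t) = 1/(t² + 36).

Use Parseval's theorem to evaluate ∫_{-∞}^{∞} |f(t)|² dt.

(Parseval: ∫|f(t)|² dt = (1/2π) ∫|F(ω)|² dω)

∫|f(t)|² dt = \frac{\pi}{432}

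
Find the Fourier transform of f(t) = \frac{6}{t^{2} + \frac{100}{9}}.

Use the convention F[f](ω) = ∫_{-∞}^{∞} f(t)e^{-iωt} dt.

F(ω) = \frac{9 \pi e^{- \frac{10 \left|{\omega}\right|}{3}}}{5}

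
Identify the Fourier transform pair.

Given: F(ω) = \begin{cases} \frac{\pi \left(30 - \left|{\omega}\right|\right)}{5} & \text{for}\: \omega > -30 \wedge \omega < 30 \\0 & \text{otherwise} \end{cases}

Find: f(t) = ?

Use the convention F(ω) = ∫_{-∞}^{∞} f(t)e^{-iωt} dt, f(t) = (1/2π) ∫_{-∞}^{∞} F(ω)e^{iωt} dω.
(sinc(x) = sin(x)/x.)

f(t) = 90 \operatorname{sinc}^{2}{\left(15 t \right)}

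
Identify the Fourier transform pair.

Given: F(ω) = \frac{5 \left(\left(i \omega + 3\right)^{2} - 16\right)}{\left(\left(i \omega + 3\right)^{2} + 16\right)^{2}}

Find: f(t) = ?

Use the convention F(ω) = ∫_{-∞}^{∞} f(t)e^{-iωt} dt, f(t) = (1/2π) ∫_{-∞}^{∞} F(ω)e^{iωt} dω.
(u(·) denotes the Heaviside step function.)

f(t) = 5 t e^{- 3 t} \cos{\left(4 t \right)} u\left(t\right)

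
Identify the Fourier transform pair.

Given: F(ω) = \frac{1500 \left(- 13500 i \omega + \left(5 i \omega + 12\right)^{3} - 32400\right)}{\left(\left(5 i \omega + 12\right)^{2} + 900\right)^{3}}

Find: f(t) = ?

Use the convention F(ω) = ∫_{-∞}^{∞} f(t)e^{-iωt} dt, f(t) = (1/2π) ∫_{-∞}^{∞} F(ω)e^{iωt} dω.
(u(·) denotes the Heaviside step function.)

f(t) = 6 t^{2} e^{- \frac{12 t}{5}} \cos{\left(6 t \right)} u\left(t\right)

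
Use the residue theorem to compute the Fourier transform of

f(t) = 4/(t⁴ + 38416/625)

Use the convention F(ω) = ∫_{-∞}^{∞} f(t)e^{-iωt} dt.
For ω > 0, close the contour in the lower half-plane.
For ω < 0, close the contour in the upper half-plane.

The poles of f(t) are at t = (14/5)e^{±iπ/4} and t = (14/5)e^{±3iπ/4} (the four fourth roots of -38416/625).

Let g(z) = f(z)e^{-iωz}; for large |z| the factor e^{-iωz} decays in the lower half-plane when ω > 0 and in the upper half-plane when ω < 0.

Case ω > 0 (lower half-plane, clockwise contour ⇒ F(ω) = -2πi·ΣRes):
  Res_{z = - \frac{7 \sqrt{2}}{5} - \frac{7 \sqrt{2} i}{5}} g(z) = \frac{125 \sqrt{2} i \left(1 - i\right) e^{\frac{7 \sqrt{2} \omega \left(-1 + i\right)}{5}}}{5488}
  Res_{z = \frac{7 \sqrt{2}}{5} - \frac{7 \sqrt{2} i}{5}} g(z) = \frac{125 \sqrt{2} i \left(1 + i\right) e^{- \frac{7 \sqrt{2} \omega \left(1 + i\right)}{5}}}{5488}
  F(ω) = -2πi·ΣRes = \frac{125 \sqrt{2} \pi \left(1 - i\right) \left(e^{\frac{14 \sqrt{2} i \omega}{5}} + i\right) e^{- \frac{7 \sqrt{2} \omega \left(1 + i\right)}{5}}}{2744} = \frac{125 \pi e^{- \frac{7 \sqrt{2} \omega}{5}} \sin{\left(\frac{7 \sqrt{2} \omega}{5} + \frac{\pi}{4} \right)}}{686}

Case ω < 0 (upper half-plane, counterclockwise contour ⇒ F(ω) = +2πi·ΣRes):
  Res_{z = \frac{7 \sqrt{2}}{5} + \frac{7 \sqrt{2} i}{5}} g(z) = \frac{125 \sqrt{2} i \left(-1 + i\right) e^{\frac{7 \sqrt{2} \omega \left(1 - i\right)}{5}}}{5488}
  Res_{z = - \frac{7 \sqrt{2}}{5} + \frac{7 \sqrt{2} i}{5}} g(z) = \frac{125 \sqrt{2} \left(1 - i\right) e^{\frac{7 \sqrt{2} \omega \left(1 + i\right)}{5}}}{5488}
  F(ω) = 2πi·ΣRes = - \frac{125 \sqrt{2} i \pi \left(i \left(1 - i\right) e^{\frac{7 \sqrt{2} \omega \left(1 - i\right)}{5}} - \left(1 - i\right) e^{\frac{7 \sqrt{2} \omega \left(1 + i\right)}{5}}\right)}{2744} = \frac{125 \pi e^{\frac{7 \sqrt{2} \omega}{5}} \cos{\left(\frac{7 \sqrt{2} \omega}{5} + \frac{\pi}{4} \right)}}{686}

Both cases combine into a single formula in |ω|:

F(ω) = \frac{125 \pi e^{- \frac{7 \sqrt{2} \left|{\omega}\right|}{5}} \sin{\left(\frac{7 \sqrt{2} \left|{\omega}\right|}{5} + \frac{\pi}{4} \right)}}{686}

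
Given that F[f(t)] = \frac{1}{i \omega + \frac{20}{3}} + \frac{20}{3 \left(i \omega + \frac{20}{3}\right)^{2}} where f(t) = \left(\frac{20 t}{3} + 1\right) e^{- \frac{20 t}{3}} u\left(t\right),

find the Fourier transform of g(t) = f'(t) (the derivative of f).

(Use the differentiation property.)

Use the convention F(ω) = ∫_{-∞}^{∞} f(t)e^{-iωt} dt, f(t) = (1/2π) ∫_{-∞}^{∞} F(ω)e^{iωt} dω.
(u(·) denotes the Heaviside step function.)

F[g](ω) = \frac{3 \omega \left(3 \omega - 40 i\right)}{9 \omega^{2} - 120 i \omega - 400}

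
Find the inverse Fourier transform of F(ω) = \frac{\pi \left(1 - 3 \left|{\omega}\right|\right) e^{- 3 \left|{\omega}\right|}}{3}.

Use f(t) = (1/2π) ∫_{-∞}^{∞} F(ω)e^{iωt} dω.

f(t) = \frac{2 t^{2}}{\left(t^{2} + 9\right)^{2}}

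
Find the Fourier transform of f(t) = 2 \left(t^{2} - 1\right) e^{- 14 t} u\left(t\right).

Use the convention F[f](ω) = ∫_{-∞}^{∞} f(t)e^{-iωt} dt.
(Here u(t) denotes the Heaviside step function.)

F(ω) = \frac{2 \left(2 i \omega - \left(i \omega + 14\right)^{3} + 28\right)}{\left(i \omega + 14\right)^{4}}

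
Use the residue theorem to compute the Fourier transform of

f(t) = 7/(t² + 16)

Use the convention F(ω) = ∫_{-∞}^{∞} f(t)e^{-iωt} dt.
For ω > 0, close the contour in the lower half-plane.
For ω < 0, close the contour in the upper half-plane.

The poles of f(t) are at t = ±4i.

Let g(z) = f(z)e^{-iωz}; for large |z| the factor e^{-iωz} decays in the lower half-plane when ω > 0 and in the upper half-plane when ω < 0.

Case ω > 0 (lower half-plane, clockwise contour ⇒ F(ω) = -2πi·ΣRes):
  Res_{z = - 4 i} g(z) = \frac{7 i e^{- 4 \omega}}{8}
  F(ω) = -2πi·ΣRes = \frac{7 \pi e^{- 4 \omega}}{4}

Case ω < 0 (upper half-plane, counterclockwise contour ⇒ F(ω) = +2πi·ΣRes):
  Res_{z = 4 i} g(z) = - \frac{7 i e^{4 \omega}}{8}
  F(ω) = 2πi·ΣRes = \frac{7 \pi e^{4 \omega}}{4}

Both cases combine into a single formula in |ω|:

F(ω) = \frac{7 \pi e^{- 4 \left|{\omega}\right|}}{4}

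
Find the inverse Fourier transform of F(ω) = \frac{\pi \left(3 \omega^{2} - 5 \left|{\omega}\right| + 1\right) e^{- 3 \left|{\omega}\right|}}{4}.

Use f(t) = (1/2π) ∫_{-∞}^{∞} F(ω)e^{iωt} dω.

f(t) = \frac{2 t^{4}}{\left(t^{2} + 9\right)^{3}}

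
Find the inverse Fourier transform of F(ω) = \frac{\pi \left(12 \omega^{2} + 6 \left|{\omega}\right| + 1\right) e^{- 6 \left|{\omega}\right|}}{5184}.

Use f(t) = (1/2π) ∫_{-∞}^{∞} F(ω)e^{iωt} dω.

f(t) = \frac{4}{\left(t^{2} + 36\right)^{3}}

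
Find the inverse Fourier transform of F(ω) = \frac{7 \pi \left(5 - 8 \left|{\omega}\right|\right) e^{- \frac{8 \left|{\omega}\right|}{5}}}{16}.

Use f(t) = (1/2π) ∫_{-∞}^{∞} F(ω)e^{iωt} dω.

f(t) = \frac{7 t^{2}}{\left(t^{2} + \frac{64}{25}\right)^{2}}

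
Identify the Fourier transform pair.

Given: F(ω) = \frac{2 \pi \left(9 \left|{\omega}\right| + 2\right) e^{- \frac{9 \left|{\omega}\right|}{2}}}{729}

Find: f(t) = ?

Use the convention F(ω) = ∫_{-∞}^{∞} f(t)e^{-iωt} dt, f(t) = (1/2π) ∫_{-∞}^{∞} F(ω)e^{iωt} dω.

f(t) = \frac{1}{\left(t^{2} + \frac{81}{4}\right)^{2}}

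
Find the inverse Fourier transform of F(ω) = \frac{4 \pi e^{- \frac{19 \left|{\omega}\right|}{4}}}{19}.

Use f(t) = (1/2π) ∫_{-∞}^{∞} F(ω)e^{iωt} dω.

f(t) = \frac{1}{t^{2} + \frac{361}{16}}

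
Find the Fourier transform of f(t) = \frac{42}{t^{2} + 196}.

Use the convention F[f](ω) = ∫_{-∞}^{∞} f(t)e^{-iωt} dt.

F(ω) = 3 \pi e^{- 14 \left|{\omega}\right|}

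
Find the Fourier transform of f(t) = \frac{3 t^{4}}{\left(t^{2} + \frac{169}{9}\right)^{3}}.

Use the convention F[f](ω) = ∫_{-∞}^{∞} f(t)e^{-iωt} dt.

F(ω) = \frac{\pi \left(169 \omega^{2} - 195 \left|{\omega}\right| + 27\right) e^{- \frac{13 \left|{\omega}\right|}{3}}}{104}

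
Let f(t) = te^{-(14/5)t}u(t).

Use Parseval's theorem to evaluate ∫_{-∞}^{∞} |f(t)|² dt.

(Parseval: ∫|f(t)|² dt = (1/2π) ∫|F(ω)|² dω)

∫|f(t)|² dt = \frac{125}{10976}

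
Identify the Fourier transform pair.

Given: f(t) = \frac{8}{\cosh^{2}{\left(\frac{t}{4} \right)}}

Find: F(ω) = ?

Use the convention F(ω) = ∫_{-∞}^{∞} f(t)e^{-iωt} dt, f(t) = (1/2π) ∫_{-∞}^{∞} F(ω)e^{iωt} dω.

F(ω) = \frac{128 \pi \omega}{\sinh{\left(2 \pi \omega \right)}}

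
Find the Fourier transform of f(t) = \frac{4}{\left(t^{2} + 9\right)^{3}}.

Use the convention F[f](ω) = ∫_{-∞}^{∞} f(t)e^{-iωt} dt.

F(ω) = \frac{\pi \left(3 \omega^{2} + 3 \left|{\omega}\right| + 1\right) e^{- 3 \left|{\omega}\right|}}{162}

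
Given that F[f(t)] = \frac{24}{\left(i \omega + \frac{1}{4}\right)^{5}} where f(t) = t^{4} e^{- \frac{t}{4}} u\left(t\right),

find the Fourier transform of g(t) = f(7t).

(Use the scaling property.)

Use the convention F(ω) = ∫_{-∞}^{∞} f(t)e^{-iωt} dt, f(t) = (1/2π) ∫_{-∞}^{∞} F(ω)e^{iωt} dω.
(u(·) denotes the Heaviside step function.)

F[g](ω) = \frac{59006976}{\left(4 i \omega + 7\right)^{5}}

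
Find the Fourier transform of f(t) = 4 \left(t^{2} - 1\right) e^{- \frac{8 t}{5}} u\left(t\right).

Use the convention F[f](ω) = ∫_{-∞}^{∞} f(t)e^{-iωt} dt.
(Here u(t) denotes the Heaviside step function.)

F(ω) = \frac{20 \left(250 i \omega - \left(5 i \omega + 8\right)^{3} + 400\right)}{\left(5 i \omega + 8\right)^{4}}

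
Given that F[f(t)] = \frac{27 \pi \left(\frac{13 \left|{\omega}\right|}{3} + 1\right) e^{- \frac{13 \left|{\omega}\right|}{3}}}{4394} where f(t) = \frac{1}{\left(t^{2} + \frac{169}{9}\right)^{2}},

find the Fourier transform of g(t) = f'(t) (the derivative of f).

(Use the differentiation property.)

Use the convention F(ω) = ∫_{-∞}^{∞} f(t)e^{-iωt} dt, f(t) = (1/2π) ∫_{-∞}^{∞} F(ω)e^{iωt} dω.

F[g](ω) = \frac{9 i \pi \omega \left(13 \left|{\omega}\right| + 3\right) e^{- \frac{13 \left|{\omega}\right|}{3}}}{4394}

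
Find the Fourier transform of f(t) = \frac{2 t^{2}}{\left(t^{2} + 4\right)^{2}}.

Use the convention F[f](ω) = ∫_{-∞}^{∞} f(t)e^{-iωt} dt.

F(ω) = \frac{\pi \left(1 - 2 \left|{\omega}\right|\right) e^{- 2 \left|{\omega}\right|}}{2}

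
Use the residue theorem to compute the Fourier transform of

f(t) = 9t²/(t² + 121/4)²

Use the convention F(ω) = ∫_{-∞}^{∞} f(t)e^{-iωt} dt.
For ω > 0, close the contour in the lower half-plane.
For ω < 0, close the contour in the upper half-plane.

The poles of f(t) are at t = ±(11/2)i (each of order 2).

Let g(z) = f(z)e^{-iωz}; for large |z| the factor e^{-iωz} decays in the lower half-plane when ω > 0 and in the upper half-plane when ω < 0.

Case ω > 0 (lower half-plane, clockwise contour ⇒ F(ω) = -2πi·ΣRes):
  Res_{z = - \frac{11 i}{2}} g(z) = \frac{9 i \left(2 - 11 \omega\right) e^{- \frac{11 \omega}{2}}}{44} (pole of order 2)
  F(ω) = -2πi·ΣRes = \frac{9 \pi \left(2 - 11 \omega\right) e^{- \frac{11 \omega}{2}}}{22}

Case ω < 0 (upper half-plane, counterclockwise contour ⇒ F(ω) = +2πi·ΣRes):
  Res_{z = \frac{11 i}{2}} g(z) = \frac{9 i \left(- 11 \omega - 2\right) e^{\frac{11 \omega}{2}}}{44} (pole of order 2)
  F(ω) = 2πi·ΣRes = \frac{9 \pi \left(11 \omega + 2\right) e^{\frac{11 \omega}{2}}}{22}

Both cases combine into a single formula in |ω|:

F(ω) = \frac{9 \pi \left(2 - 11 \left|{\omega}\right|\right) e^{- \frac{11 \left|{\omega}\right|}{2}}}{22}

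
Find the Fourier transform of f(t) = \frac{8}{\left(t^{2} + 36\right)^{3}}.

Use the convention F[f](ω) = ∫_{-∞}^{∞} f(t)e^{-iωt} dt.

F(ω) = \frac{\pi \left(12 \omega^{2} + 6 \left|{\omega}\right| + 1\right) e^{- 6 \left|{\omega}\right|}}{2592}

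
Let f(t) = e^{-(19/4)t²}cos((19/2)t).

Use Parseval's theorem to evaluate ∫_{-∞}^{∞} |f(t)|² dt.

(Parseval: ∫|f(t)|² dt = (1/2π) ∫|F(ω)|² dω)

∫|f(t)|² dt = \frac{\sqrt{38} \sqrt{\pi} \left(1 + e^{\frac{19}{2}}\right)}{38 e^{\frac{19}{2}}}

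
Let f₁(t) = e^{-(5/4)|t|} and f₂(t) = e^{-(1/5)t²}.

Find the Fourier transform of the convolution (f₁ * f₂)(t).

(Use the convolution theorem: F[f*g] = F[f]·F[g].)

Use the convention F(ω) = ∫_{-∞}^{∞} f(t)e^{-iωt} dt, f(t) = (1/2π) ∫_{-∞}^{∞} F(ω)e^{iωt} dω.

F[f₁*f₂](ω) = \frac{40 \sqrt{5} \sqrt{\pi} e^{- \frac{5 \omega^{2}}{4}}}{16 \omega^{2} + 25}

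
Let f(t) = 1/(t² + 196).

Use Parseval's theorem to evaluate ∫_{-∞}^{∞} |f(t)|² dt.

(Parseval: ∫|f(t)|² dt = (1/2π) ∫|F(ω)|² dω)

∫|f(t)|² dt = \frac{\pi}{5488}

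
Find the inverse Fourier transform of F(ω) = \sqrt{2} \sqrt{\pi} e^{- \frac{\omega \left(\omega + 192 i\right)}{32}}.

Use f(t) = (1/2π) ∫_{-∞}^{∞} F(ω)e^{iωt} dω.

f(t) = 4 e^{- 8 \left(t - 6\right)^{2}}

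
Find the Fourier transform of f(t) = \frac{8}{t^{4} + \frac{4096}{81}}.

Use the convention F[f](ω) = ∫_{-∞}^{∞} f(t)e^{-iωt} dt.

F(ω) = \frac{27 \pi e^{- \frac{4 \sqrt{2} \left|{\omega}\right|}{3}} \sin{\left(\frac{4 \sqrt{2} \left|{\omega}\right|}{3} + \frac{\pi}{4} \right)}}{64}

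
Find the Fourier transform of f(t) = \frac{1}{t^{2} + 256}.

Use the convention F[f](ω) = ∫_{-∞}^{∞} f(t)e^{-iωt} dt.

F(ω) = \frac{\pi e^{- 16 \left|{\omega}\right|}}{16}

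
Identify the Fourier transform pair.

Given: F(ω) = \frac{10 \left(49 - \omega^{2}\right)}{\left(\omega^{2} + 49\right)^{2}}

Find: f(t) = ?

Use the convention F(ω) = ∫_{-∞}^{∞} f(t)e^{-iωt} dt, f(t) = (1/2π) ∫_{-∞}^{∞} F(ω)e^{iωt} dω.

f(t) = 5 e^{- 7 \left|{t}\right|} \left|{t}\right|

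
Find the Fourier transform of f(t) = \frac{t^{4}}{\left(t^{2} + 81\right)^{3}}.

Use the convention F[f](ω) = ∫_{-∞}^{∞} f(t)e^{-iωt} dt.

F(ω) = \frac{\pi \left(27 \omega^{2} - 15 \left|{\omega}\right| + 1\right) e^{- 9 \left|{\omega}\right|}}{24}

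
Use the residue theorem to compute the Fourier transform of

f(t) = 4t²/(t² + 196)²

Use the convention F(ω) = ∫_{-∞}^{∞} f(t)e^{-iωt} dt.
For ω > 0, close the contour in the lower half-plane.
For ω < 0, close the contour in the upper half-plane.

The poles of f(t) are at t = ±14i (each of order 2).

Let g(z) = f(z)e^{-iωz}; for large |z| the factor e^{-iωz} decays in the lower half-plane when ω > 0 and in the upper half-plane when ω < 0.

Case ω > 0 (lower half-plane, clockwise contour ⇒ F(ω) = -2πi·ΣRes):
  Res_{z = - 14 i} g(z) = i \left(\frac{1}{14} - \omega\right) e^{- 14 \omega} (pole of order 2)
  F(ω) = -2πi·ΣRes = \frac{\pi \left(1 - 14 \omega\right) e^{- 14 \omega}}{7}

Case ω < 0 (upper half-plane, counterclockwise contour ⇒ F(ω) = +2πi·ΣRes):
  Res_{z = 14 i} g(z) = i \left(- \omega - \frac{1}{14}\right) e^{14 \omega} (pole of order 2)
  F(ω) = 2πi·ΣRes = \frac{\pi \left(14 \omega + 1\right) e^{14 \omega}}{7}

Both cases combine into a single formula in |ω|:

F(ω) = \frac{\pi \left(1 - 14 \left|{\omega}\right|\right) e^{- 14 \left|{\omega}\right|}}{7}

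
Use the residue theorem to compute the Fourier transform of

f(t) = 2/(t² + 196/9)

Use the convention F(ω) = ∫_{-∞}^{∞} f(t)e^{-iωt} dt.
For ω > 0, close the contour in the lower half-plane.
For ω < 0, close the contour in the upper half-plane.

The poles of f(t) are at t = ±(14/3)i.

Let g(z) = f(z)e^{-iωz}; for large |z| the factor e^{-iωz} decays in the lower half-plane when ω > 0 and in the upper half-plane when ω < 0.

Case ω > 0 (lower half-plane, clockwise contour ⇒ F(ω) = -2πi·ΣRes):
  Res_{z = - \frac{14 i}{3}} g(z) = \frac{3 i e^{- \frac{14 \omega}{3}}}{14}
  F(ω) = -2πi·ΣRes = \frac{3 \pi e^{- \frac{14 \omega}{3}}}{7}

Case ω < 0 (upper half-plane, counterclockwise contour ⇒ F(ω) = +2πi·ΣRes):
  Res_{z = \frac{14 i}{3}} g(z) = - \frac{3 i e^{\frac{14 \omega}{3}}}{14}
  F(ω) = 2πi·ΣRes = \frac{3 \pi e^{\frac{14 \omega}{3}}}{7}

Both cases combine into a single formula in |ω|:

F(ω) = \frac{3 \pi e^{- \frac{14 \left|{\omega}\right|}{3}}}{7}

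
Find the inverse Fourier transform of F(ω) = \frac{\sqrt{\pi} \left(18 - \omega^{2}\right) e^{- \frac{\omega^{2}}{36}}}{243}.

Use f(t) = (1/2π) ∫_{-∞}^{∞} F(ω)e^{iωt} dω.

f(t) = 4 t^{2} e^{- 9 t^{2}}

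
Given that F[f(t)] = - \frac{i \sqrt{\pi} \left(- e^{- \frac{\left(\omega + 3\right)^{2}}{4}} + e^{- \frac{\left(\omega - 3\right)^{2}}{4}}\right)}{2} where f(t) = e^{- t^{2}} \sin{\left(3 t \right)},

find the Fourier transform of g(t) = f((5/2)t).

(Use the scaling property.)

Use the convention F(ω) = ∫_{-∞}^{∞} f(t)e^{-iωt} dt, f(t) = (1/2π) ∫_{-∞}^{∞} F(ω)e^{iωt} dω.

F[g](ω) = \frac{i \sqrt{\pi} \left(1 - e^{\frac{6 \omega}{5}}\right) e^{- \frac{\omega^{2}}{25} - \frac{3 \omega}{5} - \frac{9}{4}}}{5}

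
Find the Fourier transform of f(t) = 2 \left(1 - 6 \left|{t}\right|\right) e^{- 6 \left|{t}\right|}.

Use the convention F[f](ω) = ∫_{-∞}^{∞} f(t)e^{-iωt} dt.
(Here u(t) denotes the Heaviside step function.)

F(ω) = \frac{48 \omega^{2}}{\left(\omega^{2} + 36\right)^{2}}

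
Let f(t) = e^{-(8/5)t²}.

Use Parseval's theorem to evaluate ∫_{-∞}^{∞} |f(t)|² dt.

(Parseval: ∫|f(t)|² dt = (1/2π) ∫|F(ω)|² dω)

∫|f(t)|² dt = \frac{\sqrt{5} \sqrt{\pi}}{4}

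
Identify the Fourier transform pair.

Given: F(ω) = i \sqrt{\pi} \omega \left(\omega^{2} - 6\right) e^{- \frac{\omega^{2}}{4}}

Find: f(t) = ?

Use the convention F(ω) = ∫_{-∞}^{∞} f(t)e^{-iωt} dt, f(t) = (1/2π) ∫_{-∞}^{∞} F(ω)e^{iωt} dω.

f(t) = 8 t^{3} e^{- t^{2}}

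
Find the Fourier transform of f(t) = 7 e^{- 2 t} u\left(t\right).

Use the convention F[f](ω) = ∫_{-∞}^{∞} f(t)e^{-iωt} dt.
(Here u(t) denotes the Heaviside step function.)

F(ω) = \frac{7}{i \omega + 2}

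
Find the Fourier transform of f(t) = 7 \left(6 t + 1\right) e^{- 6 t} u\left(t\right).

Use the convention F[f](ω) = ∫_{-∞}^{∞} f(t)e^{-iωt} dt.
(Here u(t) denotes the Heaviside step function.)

F(ω) = \frac{7 \left(- i \omega - 12\right)}{\omega^{2} - 12 i \omega - 36}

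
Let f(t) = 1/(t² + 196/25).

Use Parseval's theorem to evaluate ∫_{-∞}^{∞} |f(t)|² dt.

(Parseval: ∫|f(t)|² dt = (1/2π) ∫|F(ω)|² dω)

∫|f(t)|² dt = \frac{125 \pi}{5488}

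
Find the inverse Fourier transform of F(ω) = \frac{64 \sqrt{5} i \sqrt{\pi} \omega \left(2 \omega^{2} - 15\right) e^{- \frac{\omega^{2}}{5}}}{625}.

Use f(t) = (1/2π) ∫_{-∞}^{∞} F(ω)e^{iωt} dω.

f(t) = 8 t^{3} e^{- \frac{5 t^{2}}{4}}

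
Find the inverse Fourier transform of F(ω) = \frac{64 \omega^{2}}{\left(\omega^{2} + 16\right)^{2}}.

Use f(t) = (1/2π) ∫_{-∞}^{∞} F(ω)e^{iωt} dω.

f(t) = 4 \left(1 - 4 \left|{t}\right|\right) e^{- 4 \left|{t}\right|}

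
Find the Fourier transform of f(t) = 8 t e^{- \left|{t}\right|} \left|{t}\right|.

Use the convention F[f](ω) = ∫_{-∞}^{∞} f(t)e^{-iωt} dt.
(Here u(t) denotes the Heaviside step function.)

F(ω) = \frac{32 i \omega \left(\omega^{2} - 3\right)}{\left(\omega^{2} + 1\right)^{3}}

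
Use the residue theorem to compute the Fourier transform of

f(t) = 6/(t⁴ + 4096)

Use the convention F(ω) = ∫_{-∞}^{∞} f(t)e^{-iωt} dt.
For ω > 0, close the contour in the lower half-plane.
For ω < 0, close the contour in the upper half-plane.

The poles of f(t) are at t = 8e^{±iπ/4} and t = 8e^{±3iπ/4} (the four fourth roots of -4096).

Let g(z) = f(z)e^{-iωz}; for large |z| the factor e^{-iωz} decays in the lower half-plane when ω > 0 and in the upper half-plane when ω < 0.

Case ω > 0 (lower half-plane, clockwise contour ⇒ F(ω) = -2πi·ΣRes):
  Res_{z = - 4 \sqrt{2} - 4 \sqrt{2} i} g(z) = \frac{3 \sqrt{2} i \left(1 - i\right) e^{4 \sqrt{2} \omega \left(-1 + i\right)}}{2048}
  Res_{z = 4 \sqrt{2} - 4 \sqrt{2} i} g(z) = \frac{3 \sqrt{2} i \left(1 + i\right) e^{- 4 \sqrt{2} \omega \left(1 + i\right)}}{2048}
  F(ω) = -2πi·ΣRes = \frac{3 \sqrt{2} \pi \left(1 - i\right) \left(e^{8 \sqrt{2} i \omega} + i\right) e^{- 4 \sqrt{2} \omega \left(1 + i\right)}}{1024} = \frac{3 \sqrt{2} \pi \left(\sin{\left(4 \sqrt{2} \omega \right)} + \cos{\left(4 \sqrt{2} \omega \right)}\right) e^{- 4 \sqrt{2} \omega}}{512}

Case ω < 0 (upper half-plane, counterclockwise contour ⇒ F(ω) = +2πi·ΣRes):
  Res_{z = 4 \sqrt{2} + 4 \sqrt{2} i} g(z) = \frac{3 \sqrt{2} i \left(-1 + i\right) e^{4 \sqrt{2} \omega \left(1 - i\right)}}{2048}
  Res_{z = - 4 \sqrt{2} + 4 \sqrt{2} i} g(z) = \frac{3 \sqrt{2} \left(1 - i\right) e^{4 \sqrt{2} \omega \left(1 + i\right)}}{2048}
  F(ω) = 2πi·ΣRes = - \frac{3 \sqrt{2} i \pi \left(i \left(1 - i\right) e^{4 \sqrt{2} \omega \left(1 - i\right)} - \left(1 - i\right) e^{4 \sqrt{2} \omega \left(1 + i\right)}\right)}{1024} = \frac{3 \sqrt{2} \pi \left(- \sin{\left(4 \sqrt{2} \omega \right)} + \cos{\left(4 \sqrt{2} \omega \right)}\right) e^{4 \sqrt{2} \omega}}{512}

Both cases combine into a single formula in |ω|:

F(ω) = \frac{3 \sqrt{2} \pi \left(\sin{\left(4 \sqrt{2} \left|{\omega}\right| \right)} + \cos{\left(4 \sqrt{2} \left|{\omega}\right| \right)}\right) e^{- 4 \sqrt{2} \left|{\omega}\right|}}{512}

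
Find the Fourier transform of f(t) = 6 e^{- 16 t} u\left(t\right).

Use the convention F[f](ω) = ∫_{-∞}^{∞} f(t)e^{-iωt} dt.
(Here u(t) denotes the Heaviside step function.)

F(ω) = \frac{6}{i \omega + 16}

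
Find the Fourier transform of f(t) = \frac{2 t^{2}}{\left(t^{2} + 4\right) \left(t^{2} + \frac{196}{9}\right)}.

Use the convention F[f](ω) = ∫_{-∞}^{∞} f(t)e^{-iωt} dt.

F(ω) = - \frac{9 \pi e^{- 2 \left|{\omega}\right|}}{40} + \frac{21 \pi e^{- \frac{14 \left|{\omega}\right|}{3}}}{40}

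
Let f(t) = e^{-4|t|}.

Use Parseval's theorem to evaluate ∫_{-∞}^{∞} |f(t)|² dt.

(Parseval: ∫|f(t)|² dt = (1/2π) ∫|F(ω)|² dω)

∫|f(t)|² dt = \frac{1}{4}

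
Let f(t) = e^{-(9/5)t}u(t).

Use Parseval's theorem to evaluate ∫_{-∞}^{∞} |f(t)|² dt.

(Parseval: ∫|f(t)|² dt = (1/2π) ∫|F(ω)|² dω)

∫|f(t)|² dt = \frac{5}{18}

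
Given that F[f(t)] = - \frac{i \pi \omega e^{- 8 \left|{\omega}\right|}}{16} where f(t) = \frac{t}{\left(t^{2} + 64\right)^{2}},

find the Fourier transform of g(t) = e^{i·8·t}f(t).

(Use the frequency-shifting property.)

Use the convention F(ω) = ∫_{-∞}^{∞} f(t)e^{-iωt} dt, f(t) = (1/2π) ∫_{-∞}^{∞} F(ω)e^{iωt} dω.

F[g](ω) = \frac{i \pi \left(8 - \omega\right) e^{- 8 \left|{\omega - 8}\right|}}{16}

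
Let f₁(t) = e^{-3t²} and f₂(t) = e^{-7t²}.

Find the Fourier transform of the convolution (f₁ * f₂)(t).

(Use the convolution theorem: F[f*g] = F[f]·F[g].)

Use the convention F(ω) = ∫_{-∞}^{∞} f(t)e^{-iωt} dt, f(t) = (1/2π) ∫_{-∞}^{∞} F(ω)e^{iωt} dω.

F[f₁*f₂](ω) = \frac{\sqrt{21} \pi e^{- \frac{5 \omega^{2}}{42}}}{21}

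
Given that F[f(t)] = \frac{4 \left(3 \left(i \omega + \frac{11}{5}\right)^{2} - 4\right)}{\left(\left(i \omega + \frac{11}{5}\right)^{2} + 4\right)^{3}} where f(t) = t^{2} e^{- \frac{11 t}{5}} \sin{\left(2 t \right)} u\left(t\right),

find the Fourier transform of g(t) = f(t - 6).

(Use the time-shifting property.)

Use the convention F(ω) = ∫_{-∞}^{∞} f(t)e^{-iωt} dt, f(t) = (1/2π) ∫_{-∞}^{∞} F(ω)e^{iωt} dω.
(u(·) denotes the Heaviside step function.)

F[g](ω) = \frac{2500 \left(3 \left(5 i \omega + 11\right)^{2} - 100\right) e^{- 6 i \omega}}{\left(\left(5 i \omega + 11\right)^{2} + 100\right)^{3}}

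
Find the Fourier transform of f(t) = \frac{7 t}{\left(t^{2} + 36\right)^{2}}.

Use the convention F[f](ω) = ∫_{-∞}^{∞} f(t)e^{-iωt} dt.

F(ω) = - \frac{7 i \pi \omega e^{- 6 \left|{\omega}\right|}}{12}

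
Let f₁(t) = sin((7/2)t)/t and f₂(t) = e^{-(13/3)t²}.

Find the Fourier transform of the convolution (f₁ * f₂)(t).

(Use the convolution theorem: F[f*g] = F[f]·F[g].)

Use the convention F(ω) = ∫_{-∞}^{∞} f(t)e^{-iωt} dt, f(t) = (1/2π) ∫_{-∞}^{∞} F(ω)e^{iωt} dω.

F[f₁*f₂](ω) = \begin{cases} \frac{\sqrt{39} \pi^{\frac{3}{2}} e^{- \frac{3 \omega^{2}}{52}}}{13} & \text{for}\: \omega > - \frac{7}{2} \wedge \omega < \frac{7}{2} \\0 & \text{otherwise} \end{cases}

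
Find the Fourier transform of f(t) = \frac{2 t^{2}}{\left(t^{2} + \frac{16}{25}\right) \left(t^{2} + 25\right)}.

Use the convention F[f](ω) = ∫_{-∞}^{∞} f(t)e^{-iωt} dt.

F(ω) = \frac{250 \pi e^{- 5 \left|{\omega}\right|}}{609} - \frac{40 \pi e^{- \frac{4 \left|{\omega}\right|}{5}}}{609}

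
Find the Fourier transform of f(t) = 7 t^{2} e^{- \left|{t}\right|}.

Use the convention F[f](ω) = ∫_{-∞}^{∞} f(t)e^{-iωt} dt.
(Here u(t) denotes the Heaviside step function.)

F(ω) = \frac{28 \left(1 - 3 \omega^{2}\right)}{\left(\omega^{2} + 1\right)^{3}}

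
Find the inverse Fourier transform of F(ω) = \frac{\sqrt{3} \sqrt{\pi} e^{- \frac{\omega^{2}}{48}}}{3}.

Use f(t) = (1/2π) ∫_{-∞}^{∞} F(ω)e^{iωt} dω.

f(t) = 2 e^{- 12 t^{2}}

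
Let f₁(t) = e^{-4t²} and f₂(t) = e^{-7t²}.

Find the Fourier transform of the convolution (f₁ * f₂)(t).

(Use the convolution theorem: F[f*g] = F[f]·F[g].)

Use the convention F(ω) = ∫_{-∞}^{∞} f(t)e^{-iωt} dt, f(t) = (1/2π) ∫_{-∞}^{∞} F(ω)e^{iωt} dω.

F[f₁*f₂](ω) = \frac{\sqrt{7} \pi e^{- \frac{11 \omega^{2}}{112}}}{14}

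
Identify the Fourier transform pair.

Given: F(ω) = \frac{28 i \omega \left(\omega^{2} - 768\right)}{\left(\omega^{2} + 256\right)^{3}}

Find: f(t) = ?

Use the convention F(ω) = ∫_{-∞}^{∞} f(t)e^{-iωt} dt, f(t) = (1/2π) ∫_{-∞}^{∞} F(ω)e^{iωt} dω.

f(t) = 7 t e^{- 16 \left|{t}\right|} \left|{t}\right|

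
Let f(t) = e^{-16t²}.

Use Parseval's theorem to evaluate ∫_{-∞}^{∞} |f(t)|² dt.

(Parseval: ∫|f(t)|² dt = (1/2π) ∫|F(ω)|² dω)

∫|f(t)|² dt = \frac{\sqrt{2} \sqrt{\pi}}{8}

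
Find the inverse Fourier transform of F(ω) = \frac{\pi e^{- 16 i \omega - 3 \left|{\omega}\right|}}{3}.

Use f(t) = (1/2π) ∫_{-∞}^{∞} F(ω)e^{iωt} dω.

f(t) = \frac{1}{\left(t - 16\right)^{2} + 9}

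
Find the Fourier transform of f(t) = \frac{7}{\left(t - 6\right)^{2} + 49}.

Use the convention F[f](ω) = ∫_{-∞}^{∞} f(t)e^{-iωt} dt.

F(ω) = \pi e^{- 6 i \omega - 7 \left|{\omega}\right|}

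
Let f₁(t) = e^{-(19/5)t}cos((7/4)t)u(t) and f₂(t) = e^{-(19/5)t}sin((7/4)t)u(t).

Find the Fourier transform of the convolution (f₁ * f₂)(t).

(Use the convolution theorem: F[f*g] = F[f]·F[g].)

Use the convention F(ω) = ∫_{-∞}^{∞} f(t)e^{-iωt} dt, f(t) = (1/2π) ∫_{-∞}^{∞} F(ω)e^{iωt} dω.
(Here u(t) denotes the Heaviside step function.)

F[f₁*f₂](ω) = \frac{56000 \left(5 i \omega + 19\right)}{\left(16 \left(5 i \omega + 19\right)^{2} + 1225\right)^{2}}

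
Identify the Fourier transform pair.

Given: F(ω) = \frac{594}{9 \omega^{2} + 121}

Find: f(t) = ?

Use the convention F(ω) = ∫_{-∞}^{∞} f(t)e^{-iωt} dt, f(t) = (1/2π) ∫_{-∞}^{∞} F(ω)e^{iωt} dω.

f(t) = 9 e^{- \frac{11 \left|{t}\right|}{3}}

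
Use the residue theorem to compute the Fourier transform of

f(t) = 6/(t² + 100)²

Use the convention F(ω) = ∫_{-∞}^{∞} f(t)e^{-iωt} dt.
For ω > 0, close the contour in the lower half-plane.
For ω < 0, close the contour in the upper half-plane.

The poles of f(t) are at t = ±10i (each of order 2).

Let g(z) = f(z)e^{-iωz}; for large |z| the factor e^{-iωz} decays in the lower half-plane when ω > 0 and in the upper half-plane when ω < 0.

Case ω > 0 (lower half-plane, clockwise contour ⇒ F(ω) = -2πi·ΣRes):
  Res_{z = - 10 i} g(z) = \frac{3 i \left(10 \omega + 1\right) e^{- 10 \omega}}{2000} (pole of order 2)
  F(ω) = -2πi·ΣRes = \frac{3 \pi \left(10 \omega + 1\right) e^{- 10 \omega}}{1000}

Case ω < 0 (upper half-plane, counterclockwise contour ⇒ F(ω) = +2πi·ΣRes):
  Res_{z = 10 i} g(z) = \frac{3 i \left(10 \omega - 1\right) e^{10 \omega}}{2000} (pole of order 2)
  F(ω) = 2πi·ΣRes = \frac{3 \pi \left(1 - 10 \omega\right) e^{10 \omega}}{1000}

Both cases combine into a single formula in |ω|:

F(ω) = \frac{3 \pi \left(10 \left|{\omega}\right| + 1\right) e^{- 10 \left|{\omega}\right|}}{1000}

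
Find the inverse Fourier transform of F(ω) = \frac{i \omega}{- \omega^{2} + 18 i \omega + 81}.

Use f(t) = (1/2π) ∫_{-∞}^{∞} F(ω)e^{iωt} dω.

f(t) = \left(1 - 9 t\right) e^{- 9 t} u\left(t\right)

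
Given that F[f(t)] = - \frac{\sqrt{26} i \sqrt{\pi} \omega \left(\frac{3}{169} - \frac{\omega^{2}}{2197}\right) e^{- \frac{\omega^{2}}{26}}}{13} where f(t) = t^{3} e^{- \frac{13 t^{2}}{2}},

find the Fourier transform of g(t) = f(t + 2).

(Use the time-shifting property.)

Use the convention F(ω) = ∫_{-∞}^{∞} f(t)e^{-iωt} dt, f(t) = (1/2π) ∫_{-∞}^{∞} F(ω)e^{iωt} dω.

F[g](ω) = \frac{\sqrt{26} i \sqrt{\pi} \omega \left(\omega^{2} - 39\right) e^{\frac{\omega \left(- \omega + 52 i\right)}{26}}}{28561}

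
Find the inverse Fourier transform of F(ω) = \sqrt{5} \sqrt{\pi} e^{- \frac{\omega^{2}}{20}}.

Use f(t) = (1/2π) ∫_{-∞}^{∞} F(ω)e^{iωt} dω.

f(t) = 5 e^{- 5 t^{2}}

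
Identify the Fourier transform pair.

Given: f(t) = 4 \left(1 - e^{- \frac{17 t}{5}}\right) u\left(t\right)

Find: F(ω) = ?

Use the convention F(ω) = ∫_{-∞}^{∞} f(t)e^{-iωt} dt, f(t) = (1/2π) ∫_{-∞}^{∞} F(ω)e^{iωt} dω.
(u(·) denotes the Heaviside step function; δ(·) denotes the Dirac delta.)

F(ω) = 4 \pi \delta\left(\omega\right) - \frac{68 i}{5 \omega \left(i \omega + \frac{17}{5}\right)}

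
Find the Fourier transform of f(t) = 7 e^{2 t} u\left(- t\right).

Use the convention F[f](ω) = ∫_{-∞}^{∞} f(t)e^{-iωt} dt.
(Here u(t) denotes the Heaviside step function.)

F(ω) = - \frac{7}{i \omega - 2}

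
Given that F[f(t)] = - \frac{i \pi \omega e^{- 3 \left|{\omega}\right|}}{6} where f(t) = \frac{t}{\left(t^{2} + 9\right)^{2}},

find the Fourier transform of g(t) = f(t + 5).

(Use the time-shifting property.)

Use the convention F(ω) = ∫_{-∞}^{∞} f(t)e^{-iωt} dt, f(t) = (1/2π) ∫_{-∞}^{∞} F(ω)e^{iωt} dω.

F[g](ω) = - \frac{i \pi \omega e^{5 i \omega - 3 \left|{\omega}\right|}}{6}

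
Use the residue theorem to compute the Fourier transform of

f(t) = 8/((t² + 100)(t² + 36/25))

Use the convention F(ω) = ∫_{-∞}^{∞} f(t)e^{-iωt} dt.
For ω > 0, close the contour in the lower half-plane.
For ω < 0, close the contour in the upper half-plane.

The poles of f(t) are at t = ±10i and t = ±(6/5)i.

Let g(z) = f(z)e^{-iωz}; for large |z| the factor e^{-iωz} decays in the lower half-plane when ω > 0 and in the upper half-plane when ω < 0.

Case ω > 0 (lower half-plane, clockwise contour ⇒ F(ω) = -2πi·ΣRes):
  Res_{z = - 10 i} g(z) = - \frac{5 i e^{- 10 \omega}}{1232}
  Res_{z = - \frac{6 i}{5}} g(z) = \frac{125 i e^{- \frac{6 \omega}{5}}}{3696}
  F(ω) = -2πi·ΣRes = - \frac{5 \pi e^{- 10 \omega}}{616} + \frac{125 \pi e^{- \frac{6 \omega}{5}}}{1848}

Case ω < 0 (upper half-plane, counterclockwise contour ⇒ F(ω) = +2πi·ΣRes):
  Res_{z = 10 i} g(z) = \frac{5 i e^{10 \omega}}{1232}
  Res_{z = \frac{6 i}{5}} g(z) = - \frac{125 i e^{\frac{6 \omega}{5}}}{3696}
  F(ω) = 2πi·ΣRes = \frac{5 \pi \left(25 e^{\frac{6 \omega}{5}} - 3 e^{10 \omega}\right)}{1848}

Both cases combine into a single formula in |ω|:

F(ω) = - \frac{5 \pi e^{- 10 \left|{\omega}\right|}}{616} + \frac{125 \pi e^{- \frac{6 \left|{\omega}\right|}{5}}}{1848}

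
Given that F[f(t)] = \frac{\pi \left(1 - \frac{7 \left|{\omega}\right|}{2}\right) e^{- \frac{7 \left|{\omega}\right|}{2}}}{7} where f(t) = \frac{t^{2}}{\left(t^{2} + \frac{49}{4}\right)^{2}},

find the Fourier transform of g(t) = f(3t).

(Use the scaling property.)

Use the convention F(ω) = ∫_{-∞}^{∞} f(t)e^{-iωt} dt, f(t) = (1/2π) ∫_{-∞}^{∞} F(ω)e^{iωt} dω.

F[g](ω) = \frac{\pi \left(6 - 7 \left|{\omega}\right|\right) e^{- \frac{7 \left|{\omega}\right|}{6}}}{126}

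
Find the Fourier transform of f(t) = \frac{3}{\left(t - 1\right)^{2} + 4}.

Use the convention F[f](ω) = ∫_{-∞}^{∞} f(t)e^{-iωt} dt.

F(ω) = \frac{3 \pi e^{- i \omega - 2 \left|{\omega}\right|}}{2}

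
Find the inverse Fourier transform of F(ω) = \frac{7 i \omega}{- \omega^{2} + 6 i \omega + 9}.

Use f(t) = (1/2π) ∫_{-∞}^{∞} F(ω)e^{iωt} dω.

f(t) = 7 \left(1 - 3 t\right) e^{- 3 t} u\left(t\right)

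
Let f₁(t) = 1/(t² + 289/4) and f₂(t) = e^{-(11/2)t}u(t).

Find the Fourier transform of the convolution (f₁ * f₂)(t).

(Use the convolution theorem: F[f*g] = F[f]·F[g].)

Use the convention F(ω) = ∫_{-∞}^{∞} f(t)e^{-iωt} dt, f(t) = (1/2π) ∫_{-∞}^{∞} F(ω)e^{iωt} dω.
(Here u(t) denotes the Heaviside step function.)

F[f₁*f₂](ω) = \frac{4 \pi e^{- \frac{17 \left|{\omega}\right|}{2}}}{17 \left(2 i \omega + 11\right)}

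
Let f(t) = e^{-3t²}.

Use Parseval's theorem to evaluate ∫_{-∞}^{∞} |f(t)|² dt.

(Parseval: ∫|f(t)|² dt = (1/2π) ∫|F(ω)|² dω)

∫|f(t)|² dt = \frac{\sqrt{6} \sqrt{\pi}}{6}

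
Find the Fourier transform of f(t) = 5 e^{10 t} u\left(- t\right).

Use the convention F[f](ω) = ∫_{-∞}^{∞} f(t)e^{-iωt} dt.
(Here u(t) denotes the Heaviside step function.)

F(ω) = - \frac{5}{i \omega - 10}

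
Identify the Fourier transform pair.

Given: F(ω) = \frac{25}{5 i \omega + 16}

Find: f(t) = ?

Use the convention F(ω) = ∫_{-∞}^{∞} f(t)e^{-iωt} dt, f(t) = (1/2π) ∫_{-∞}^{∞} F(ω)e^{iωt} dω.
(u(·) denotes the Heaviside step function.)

f(t) = 5 e^{- \frac{16 t}{5}} u\left(t\right)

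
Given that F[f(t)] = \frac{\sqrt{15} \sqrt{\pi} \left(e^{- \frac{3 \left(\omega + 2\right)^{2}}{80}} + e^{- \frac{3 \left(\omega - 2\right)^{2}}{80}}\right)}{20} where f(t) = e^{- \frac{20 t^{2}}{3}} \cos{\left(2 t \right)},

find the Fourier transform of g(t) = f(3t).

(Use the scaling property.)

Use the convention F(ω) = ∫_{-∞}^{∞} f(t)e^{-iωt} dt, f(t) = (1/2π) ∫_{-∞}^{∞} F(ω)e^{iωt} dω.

F[g](ω) = \frac{\sqrt{15} \sqrt{\pi} \left(e^{\frac{\omega}{10}} + 1\right) e^{- \frac{\omega^{2}}{240} - \frac{\omega}{20} - \frac{3}{20}}}{60}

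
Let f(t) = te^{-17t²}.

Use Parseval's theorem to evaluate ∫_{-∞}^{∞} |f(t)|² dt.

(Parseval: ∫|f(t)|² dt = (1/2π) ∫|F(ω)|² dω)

∫|f(t)|² dt = \frac{\sqrt{34} \sqrt{\pi}}{2312}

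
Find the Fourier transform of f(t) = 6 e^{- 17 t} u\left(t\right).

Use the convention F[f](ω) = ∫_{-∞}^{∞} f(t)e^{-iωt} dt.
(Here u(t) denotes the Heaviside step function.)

F(ω) = \frac{6}{i \omega + 17}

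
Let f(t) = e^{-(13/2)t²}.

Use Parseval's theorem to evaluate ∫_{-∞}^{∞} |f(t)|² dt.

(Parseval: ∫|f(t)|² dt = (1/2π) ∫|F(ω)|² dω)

∫|f(t)|² dt = \frac{\sqrt{13} \sqrt{\pi}}{13}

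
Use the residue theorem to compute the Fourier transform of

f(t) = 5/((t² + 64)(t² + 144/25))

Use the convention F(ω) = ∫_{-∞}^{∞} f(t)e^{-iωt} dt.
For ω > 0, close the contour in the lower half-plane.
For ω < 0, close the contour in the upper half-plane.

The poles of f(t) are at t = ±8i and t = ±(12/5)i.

Let g(z) = f(z)e^{-iωz}; for large |z| the factor e^{-iωz} decays in the lower half-plane when ω > 0 and in the upper half-plane when ω < 0.

Case ω > 0 (lower half-plane, clockwise contour ⇒ F(ω) = -2πi·ΣRes):
  Res_{z = - 8 i} g(z) = - \frac{125 i e^{- 8 \omega}}{23296}
  Res_{z = - \frac{12 i}{5}} g(z) = \frac{625 i e^{- \frac{12 \omega}{5}}}{34944}
  F(ω) = -2πi·ΣRes = - \frac{125 \pi e^{- 8 \omega}}{11648} + \frac{625 \pi e^{- \frac{12 \omega}{5}}}{17472}

Case ω < 0 (upper half-plane, counterclockwise contour ⇒ F(ω) = +2πi·ΣRes):
  Res_{z = 8 i} g(z) = \frac{125 i e^{8 \omega}}{23296}
  Res_{z = \frac{12 i}{5}} g(z) = - \frac{625 i e^{\frac{12 \omega}{5}}}{34944}
  F(ω) = 2πi·ΣRes = \frac{125 \pi \left(10 e^{\frac{12 \omega}{5}} - 3 e^{8 \omega}\right)}{34944}

Both cases combine into a single formula in |ω|:

F(ω) = - \frac{125 \pi e^{- 8 \left|{\omega}\right|}}{11648} + \frac{625 \pi e^{- \frac{12 \left|{\omega}\right|}{5}}}{17472}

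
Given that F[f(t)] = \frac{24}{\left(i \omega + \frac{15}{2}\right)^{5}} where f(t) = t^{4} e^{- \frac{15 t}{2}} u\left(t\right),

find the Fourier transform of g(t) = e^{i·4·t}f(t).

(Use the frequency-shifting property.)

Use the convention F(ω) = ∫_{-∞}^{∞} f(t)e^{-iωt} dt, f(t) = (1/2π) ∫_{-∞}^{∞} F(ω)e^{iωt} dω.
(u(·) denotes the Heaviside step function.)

F[g](ω) = \frac{768}{\left(2 i \left(\omega - 4\right) + 15\right)^{5}}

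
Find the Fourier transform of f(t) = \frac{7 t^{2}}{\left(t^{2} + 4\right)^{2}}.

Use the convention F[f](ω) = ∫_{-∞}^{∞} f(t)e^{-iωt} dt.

F(ω) = \frac{7 \pi \left(1 - 2 \left|{\omega}\right|\right) e^{- 2 \left|{\omega}\right|}}{4}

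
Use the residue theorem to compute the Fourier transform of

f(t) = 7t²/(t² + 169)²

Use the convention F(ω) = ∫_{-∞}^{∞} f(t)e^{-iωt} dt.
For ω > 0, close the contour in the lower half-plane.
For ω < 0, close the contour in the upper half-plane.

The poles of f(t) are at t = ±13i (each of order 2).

Let g(z) = f(z)e^{-iωz}; for large |z| the factor e^{-iωz} decays in the lower half-plane when ω > 0 and in the upper half-plane when ω < 0.

Case ω > 0 (lower half-plane, clockwise contour ⇒ F(ω) = -2πi·ΣRes):
  Res_{z = - 13 i} g(z) = \frac{7 i \left(1 - 13 \omega\right) e^{- 13 \omega}}{52} (pole of order 2)
  F(ω) = -2πi·ΣRes = \frac{7 \pi \left(1 - 13 \omega\right) e^{- 13 \omega}}{26}

Case ω < 0 (upper half-plane, counterclockwise contour ⇒ F(ω) = +2πi·ΣRes):
  Res_{z = 13 i} g(z) = \frac{7 i \left(- 13 \omega - 1\right) e^{13 \omega}}{52} (pole of order 2)
  F(ω) = 2πi·ΣRes = \frac{7 \pi \left(13 \omega + 1\right) e^{13 \omega}}{26}

Both cases combine into a single formula in |ω|:

F(ω) = \frac{7 \pi \left(1 - 13 \left|{\omega}\right|\right) e^{- 13 \left|{\omega}\right|}}{26}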